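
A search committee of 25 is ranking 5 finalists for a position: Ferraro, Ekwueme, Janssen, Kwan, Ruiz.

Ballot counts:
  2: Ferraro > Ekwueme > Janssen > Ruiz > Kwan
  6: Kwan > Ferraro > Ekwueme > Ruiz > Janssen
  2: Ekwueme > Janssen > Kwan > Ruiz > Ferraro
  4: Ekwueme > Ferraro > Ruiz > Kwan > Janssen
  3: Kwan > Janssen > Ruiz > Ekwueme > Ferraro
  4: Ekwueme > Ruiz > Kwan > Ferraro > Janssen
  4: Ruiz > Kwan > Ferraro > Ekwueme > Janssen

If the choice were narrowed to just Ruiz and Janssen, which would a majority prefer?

Ballots ranking Ruiz above Janssen: 6 + 4 + 4 + 4 = 18.
Ballots ranking Janssen above Ruiz: 25 − 18 = 7.
Ruiz wins the head-to-head 18–7.

Ruiz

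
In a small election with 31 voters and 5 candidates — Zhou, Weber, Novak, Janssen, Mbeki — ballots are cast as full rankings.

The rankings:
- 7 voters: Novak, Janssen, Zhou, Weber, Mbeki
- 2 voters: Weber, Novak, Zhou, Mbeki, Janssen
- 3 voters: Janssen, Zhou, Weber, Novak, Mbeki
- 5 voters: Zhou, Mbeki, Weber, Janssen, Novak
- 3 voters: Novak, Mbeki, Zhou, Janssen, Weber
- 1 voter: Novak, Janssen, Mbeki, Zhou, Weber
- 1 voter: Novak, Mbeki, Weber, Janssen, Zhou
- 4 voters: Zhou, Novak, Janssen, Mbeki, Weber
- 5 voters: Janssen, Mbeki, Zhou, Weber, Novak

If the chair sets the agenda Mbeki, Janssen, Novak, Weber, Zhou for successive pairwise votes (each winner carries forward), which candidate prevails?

Round 1: Mbeki vs Janssen — 11–20, Janssen advances.
Round 2: Janssen vs Novak — 13–18, Novak advances.
Round 3: Novak vs Weber — 16–15, Novak advances.
Round 4: Novak vs Zhou — 14–17, Zhou advances.
The agenda winner is Zhou.

Zhou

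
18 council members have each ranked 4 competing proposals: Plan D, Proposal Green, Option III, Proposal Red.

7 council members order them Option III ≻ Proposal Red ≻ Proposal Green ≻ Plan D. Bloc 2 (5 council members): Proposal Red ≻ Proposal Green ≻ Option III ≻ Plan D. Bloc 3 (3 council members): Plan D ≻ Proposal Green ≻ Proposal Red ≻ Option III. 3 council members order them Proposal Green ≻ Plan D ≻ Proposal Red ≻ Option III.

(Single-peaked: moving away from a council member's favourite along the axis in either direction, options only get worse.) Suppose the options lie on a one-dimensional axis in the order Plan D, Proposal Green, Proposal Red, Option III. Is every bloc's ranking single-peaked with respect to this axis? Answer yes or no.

yes

Axis positions: Plan D=1, Proposal Green=2, Proposal Red=3, Option III=4.
Bloc 1 (peak Option III at position 4): ranking walks positions 4-3-2-1, expanding outward from the peak — single-peaked.
Bloc 2 (peak Proposal Red at position 3): ranking walks positions 3-2-4-1, expanding outward from the peak — single-peaked.
Bloc 3 (peak Plan D at position 1): ranking walks positions 1-2-3-4, expanding outward from the peak — single-peaked.
Bloc 4 (peak Proposal Green at position 2): ranking walks positions 2-1-3-4, expanding outward from the peak — single-peaked.
Every ranking is single-peaked on this axis.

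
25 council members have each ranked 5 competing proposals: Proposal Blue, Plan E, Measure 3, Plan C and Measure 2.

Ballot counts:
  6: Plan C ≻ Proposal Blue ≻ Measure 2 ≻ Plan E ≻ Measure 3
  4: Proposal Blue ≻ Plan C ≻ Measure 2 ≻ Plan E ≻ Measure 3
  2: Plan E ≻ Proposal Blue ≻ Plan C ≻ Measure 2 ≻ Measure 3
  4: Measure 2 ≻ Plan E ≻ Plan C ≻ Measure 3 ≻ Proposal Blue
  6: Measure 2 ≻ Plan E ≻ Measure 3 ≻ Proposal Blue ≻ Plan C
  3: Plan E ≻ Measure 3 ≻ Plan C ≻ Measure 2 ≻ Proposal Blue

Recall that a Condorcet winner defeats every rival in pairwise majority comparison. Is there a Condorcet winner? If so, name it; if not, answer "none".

none

Head-to-head results (25 council members):
Proposal Blue vs Plan E: Plan E wins 15–10.
Proposal Blue vs Measure 3: Measure 3, 13–12.
Proposal Blue vs Plan C: Plan C, 13–12.
Proposal Blue vs Measure 2: Measure 2, 13–12.
Plan E vs Measure 3: Plan E wins 25–0.
Plan E vs Plan C: Plan E, 15–10.
Plan E vs Measure 2: Measure 2, 20–5.
Measure 3–Plan C: Plan C 16–9.
Measure 3 vs Measure 2: Measure 2, 22–3.
Plan C vs Measure 2: Plan C wins 15–10.
Each option drops at least one matchup (Proposal Blue loses to Plan E; Plan E loses to Measure 2; Measure 3 loses to Plan E; Plan C loses to Plan E; Measure 2 loses to Plan C); the cycle Plan E → Plan C → Measure 2 → Plan E rules out a Condorcet winner.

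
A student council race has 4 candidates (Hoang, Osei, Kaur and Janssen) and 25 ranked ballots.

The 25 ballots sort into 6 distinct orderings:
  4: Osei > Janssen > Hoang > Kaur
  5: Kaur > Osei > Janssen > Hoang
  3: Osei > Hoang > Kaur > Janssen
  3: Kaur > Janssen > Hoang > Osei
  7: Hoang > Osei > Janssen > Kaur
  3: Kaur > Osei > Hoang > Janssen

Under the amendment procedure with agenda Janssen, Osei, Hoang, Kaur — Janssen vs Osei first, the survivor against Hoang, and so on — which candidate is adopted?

Round 1: Janssen vs Osei — 3–22, Osei advances.
Round 2: Osei vs Hoang — 15–10, Osei advances.
Round 3: Osei vs Kaur — 14–11, Osei advances.
Osei survives the agenda.

Osei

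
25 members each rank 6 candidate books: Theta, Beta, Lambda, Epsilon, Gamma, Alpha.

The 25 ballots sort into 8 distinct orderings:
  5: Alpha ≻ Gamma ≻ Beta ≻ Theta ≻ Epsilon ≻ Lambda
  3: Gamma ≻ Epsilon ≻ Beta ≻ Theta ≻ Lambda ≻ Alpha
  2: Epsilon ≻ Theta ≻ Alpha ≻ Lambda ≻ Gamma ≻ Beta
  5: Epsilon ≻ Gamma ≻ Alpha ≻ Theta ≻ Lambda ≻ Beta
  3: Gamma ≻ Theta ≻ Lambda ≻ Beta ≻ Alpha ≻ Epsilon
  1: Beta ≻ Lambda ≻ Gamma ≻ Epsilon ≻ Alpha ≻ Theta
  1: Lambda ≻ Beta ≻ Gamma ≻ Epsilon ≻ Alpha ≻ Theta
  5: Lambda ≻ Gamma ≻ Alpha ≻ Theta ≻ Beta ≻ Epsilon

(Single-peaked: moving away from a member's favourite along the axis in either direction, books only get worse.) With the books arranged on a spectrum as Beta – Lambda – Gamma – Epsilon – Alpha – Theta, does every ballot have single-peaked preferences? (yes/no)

no

Axis positions: Beta=1, Lambda=2, Gamma=3, Epsilon=4, Alpha=5, Theta=6.
Faction 1: ranking walks positions 5-3-1-6-4-2; Gamma is ranked above Epsilon even though Epsilon lies between Gamma and the peak Alpha on the axis — preferences dip and rise again. Not single-peaked.
Faction 2: ranking walks positions 3-4-1-6-2-5; Beta is ranked above Lambda even though Lambda lies between Beta and the peak Gamma on the axis — preferences dip and rise again. Not single-peaked.
Faction 3: ranking walks positions 4-6-5-2-3-1; Theta is ranked above Alpha even though Alpha lies between Theta and the peak Epsilon on the axis — preferences dip and rise again. Not single-peaked.
Faction 4 (peak Epsilon at position 4): ranking walks positions 4-3-5-6-2-1, expanding outward from the peak — single-peaked.
Faction 5: ranking walks positions 3-6-2-1-5-4; Theta is ranked above Epsilon even though Epsilon lies between Theta and the peak Gamma on the axis — preferences dip and rise again. Not single-peaked.
Faction 6 (peak Beta at position 1): ranking walks positions 1-2-3-4-5-6, expanding outward from the peak — single-peaked.
Faction 7 (peak Lambda at position 2): ranking walks positions 2-1-3-4-5-6, expanding outward from the peak — single-peaked.
Faction 8: ranking walks positions 2-3-5-6-1-4; Alpha is ranked above Epsilon even though Epsilon lies between Alpha and the peak Lambda on the axis — preferences dip and rise again. Not single-peaked.
Faction 1 violates single-peakedness, so the profile is not single-peaked on this axis.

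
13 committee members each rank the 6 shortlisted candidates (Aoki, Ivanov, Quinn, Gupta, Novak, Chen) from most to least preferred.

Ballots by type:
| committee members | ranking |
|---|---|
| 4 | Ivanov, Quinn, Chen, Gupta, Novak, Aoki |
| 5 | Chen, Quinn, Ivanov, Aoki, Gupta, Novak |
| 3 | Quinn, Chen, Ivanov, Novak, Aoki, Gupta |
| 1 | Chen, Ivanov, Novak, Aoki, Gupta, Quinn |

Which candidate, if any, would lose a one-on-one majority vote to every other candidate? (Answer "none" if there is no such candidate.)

Head-to-head results (13 committee members):
Aoki vs Ivanov: Aoki is ranked higher on 0 ballots, Ivanov on 13. Ivanov wins 13–0.
Aoki vs Quinn: 1 to 12, Quinn.
Aoki vs Gupta: 9 to 4, Aoki.
Aoki vs Novak: Novak, 8–5.
Aoki–Chen: Chen 13–0.
Ivanov–Quinn: Quinn 8–5.
Ivanov vs Gupta: Ivanov, 13–0.
Ivanov vs Novak: Ivanov is ranked higher on 4+5+3+1 = 13 ballots, Novak on 0. Ivanov wins 13–0.
Ivanov vs Chen: Ivanov preferred on 4 ballots; Chen wins 9–4.
Quinn vs Gupta: 4+5+3 = 12 for Quinn, 1 for Gupta — Quinn by 12–1.
Quinn vs Novak: Quinn preferred on 4+5+3 = 12 ballots; Quinn wins 12–1.
Quinn vs Chen: 7 to 6, Quinn.
Gupta vs Novak: 9 to 4, Gupta.
Gupta vs Chen: Chen, 13–0.
Novak vs Chen: Chen wins 13–0.
Every candidate wins at least one matchup (Aoki beats Gupta; Ivanov beats Aoki; Quinn beats Aoki; Gupta beats Novak; Novak beats Aoki; Chen beats Aoki), so there is no Condorcet loser.

none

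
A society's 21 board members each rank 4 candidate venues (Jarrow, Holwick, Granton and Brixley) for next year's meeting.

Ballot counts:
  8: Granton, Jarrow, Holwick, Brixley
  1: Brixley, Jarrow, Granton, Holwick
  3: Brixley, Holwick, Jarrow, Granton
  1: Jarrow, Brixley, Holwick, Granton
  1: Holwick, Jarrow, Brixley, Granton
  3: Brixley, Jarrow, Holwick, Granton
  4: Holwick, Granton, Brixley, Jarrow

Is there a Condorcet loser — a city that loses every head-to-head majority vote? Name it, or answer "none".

none

Head-to-head results (21 organisers):
Jarrow vs Holwick: 8+1+1+3 = 13 for Jarrow, 8 for Holwick — Jarrow by 13–8.
Jarrow vs Granton: Granton wins 12–9.
Jarrow vs Brixley: 10 to 11, Brixley.
Holwick vs Granton: Holwick preferred on 3+1+1+3+4 = 12 ballots; Holwick wins 12–9.
Holwick vs Brixley: 13 to 8, Holwick.
Granton vs Brixley: Granton preferred on 8+4 = 12 ballots; Granton wins 12–9.
Each city has at least one pairwise win (Jarrow beats Holwick; Holwick beats Granton; Granton beats Jarrow; Brixley beats Jarrow) — no Condorcet loser.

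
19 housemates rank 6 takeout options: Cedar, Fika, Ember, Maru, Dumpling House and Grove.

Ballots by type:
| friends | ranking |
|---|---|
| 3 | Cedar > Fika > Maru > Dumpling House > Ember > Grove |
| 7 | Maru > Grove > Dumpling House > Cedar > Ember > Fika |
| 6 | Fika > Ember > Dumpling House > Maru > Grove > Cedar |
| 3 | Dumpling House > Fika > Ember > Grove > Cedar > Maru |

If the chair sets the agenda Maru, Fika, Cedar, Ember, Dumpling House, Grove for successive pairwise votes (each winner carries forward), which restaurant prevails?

Dumpling House

Round 1: Maru vs Fika — 7–12, Fika advances.
Round 2: Fika vs Cedar — 9–10, Cedar advances.
Round 3: Cedar vs Ember — 10–9, Cedar advances.
Round 4: Cedar vs Dumpling House — 3–16, Dumpling House advances.
Round 5: Dumpling House vs Grove — 12–7, Dumpling House advances.
Dumpling House survives the agenda.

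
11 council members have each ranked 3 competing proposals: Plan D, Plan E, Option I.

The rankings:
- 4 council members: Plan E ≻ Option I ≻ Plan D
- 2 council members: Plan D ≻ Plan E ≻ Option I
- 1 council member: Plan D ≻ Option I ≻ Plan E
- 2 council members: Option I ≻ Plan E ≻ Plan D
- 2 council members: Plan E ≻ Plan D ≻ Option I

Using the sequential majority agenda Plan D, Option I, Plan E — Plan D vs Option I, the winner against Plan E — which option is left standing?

Round 1: Plan D vs Option I — 5–6, Option I advances.
Round 2: Option I vs Plan E — 3–8, Plan E advances.
The agenda winner is Plan E.

Plan E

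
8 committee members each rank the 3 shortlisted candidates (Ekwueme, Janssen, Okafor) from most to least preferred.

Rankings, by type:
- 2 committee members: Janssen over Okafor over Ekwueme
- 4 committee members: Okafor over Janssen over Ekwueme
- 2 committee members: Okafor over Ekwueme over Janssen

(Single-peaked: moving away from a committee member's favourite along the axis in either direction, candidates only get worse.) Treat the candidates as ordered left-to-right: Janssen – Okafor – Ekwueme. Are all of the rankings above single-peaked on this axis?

yes

Axis positions: Janssen=1, Okafor=2, Ekwueme=3.
Type 1 (peak Janssen at position 1): ranking walks positions 1-2-3, expanding outward from the peak — single-peaked.
Type 2 (peak Okafor at position 2): ranking walks positions 2-1-3, expanding outward from the peak — single-peaked.
Type 3 (peak Okafor at position 2): ranking walks positions 2-3-1, expanding outward from the peak — single-peaked.
Every ranking is single-peaked on this axis.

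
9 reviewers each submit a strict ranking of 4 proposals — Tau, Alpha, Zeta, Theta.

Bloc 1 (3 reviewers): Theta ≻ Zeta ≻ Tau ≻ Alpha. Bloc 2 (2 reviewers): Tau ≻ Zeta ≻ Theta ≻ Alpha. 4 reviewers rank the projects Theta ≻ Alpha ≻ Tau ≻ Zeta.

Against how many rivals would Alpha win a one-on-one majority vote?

0

Alpha against each rival (9 reviewers):
Alpha vs Tau: Tau wins 5–4.
Alpha–Zeta: Zeta 5–4.
Alpha–Theta: Theta 9–0.
Alpha beats no one; loses to Tau, Zeta, Theta — 0 pairwise wins.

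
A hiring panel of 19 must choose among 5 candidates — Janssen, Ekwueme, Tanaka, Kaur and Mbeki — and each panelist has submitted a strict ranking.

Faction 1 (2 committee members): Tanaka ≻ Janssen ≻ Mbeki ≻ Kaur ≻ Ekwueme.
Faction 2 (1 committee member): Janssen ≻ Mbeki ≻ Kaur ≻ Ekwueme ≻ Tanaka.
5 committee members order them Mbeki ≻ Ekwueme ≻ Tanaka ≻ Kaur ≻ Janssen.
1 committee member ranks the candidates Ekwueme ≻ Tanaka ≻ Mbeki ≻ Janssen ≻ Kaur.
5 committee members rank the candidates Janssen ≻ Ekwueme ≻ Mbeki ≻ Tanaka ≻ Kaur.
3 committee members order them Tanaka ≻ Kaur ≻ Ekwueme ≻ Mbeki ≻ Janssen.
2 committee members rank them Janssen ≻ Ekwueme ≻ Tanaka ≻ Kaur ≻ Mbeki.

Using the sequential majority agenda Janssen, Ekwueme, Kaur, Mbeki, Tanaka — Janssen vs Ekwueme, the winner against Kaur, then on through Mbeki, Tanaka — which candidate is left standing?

Tanaka

Round 1: Janssen vs Ekwueme — 10–9, Janssen advances.
Round 2: Janssen vs Kaur — 11–8, Janssen advances.
Round 3: Janssen vs Mbeki — 10–9, Janssen advances.
Round 4: Janssen vs Tanaka — 8–11, Tanaka advances.
Tanaka survives the agenda.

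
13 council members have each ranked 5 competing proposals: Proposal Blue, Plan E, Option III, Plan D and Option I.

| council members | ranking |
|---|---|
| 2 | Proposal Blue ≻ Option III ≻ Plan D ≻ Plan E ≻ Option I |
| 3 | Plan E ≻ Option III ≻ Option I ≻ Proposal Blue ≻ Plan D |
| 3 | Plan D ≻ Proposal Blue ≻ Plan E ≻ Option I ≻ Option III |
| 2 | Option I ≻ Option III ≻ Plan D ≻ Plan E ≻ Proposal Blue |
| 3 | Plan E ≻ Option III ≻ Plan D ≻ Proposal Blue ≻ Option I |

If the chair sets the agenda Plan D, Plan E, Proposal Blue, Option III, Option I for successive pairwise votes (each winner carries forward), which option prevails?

Round 1: Plan D vs Plan E — 7–6, Plan D advances.
Round 2: Plan D vs Proposal Blue — 8–5, Plan D advances.
Round 3: Plan D vs Option III — 3–10, Option III advances.
Round 4: Option III vs Option I — 8–5, Option III advances.
The agenda winner is Option III.

Option III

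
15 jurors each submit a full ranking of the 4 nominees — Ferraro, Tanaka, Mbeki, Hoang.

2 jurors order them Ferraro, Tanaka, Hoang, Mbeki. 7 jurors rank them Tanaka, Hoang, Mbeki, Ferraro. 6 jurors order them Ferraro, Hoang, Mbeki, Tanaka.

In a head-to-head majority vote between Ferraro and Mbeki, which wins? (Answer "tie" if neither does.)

Ballots ranking Ferraro above Mbeki: 2 + 6 = 8.
Ballots ranking Mbeki above Ferraro: 15 − 8 = 7.
Ferraro wins the head-to-head 8–7.

Ferraro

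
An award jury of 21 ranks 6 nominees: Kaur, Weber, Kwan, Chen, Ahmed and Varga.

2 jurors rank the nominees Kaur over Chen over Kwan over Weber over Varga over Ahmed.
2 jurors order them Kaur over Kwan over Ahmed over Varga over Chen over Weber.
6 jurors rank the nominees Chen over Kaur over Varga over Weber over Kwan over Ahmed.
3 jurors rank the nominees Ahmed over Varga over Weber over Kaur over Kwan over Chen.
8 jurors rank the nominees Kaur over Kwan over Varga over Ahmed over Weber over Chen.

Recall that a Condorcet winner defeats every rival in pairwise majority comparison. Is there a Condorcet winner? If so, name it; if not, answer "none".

Head-to-head results (21 jurors):
Kaur vs Weber: Kaur, 18–3.
Kaur–Kwan: Kaur 21–0.
Kaur vs Chen: Kaur wins 15–6.
Kaur vs Ahmed: Kaur wins 18–3.
Kaur–Varga: Kaur 18–3.
Weber–Kwan: Kwan 12–9.
Weber–Chen: Weber 11–10.
Weber vs Ahmed: Ahmed wins 13–8.
Weber vs Varga: Varga, 19–2.
Kwan–Chen: Kwan 13–8.
Kwan–Ahmed: Kwan 18–3.
Kwan–Varga: Kwan 12–9.
Chen–Ahmed: Ahmed 13–8.
Chen vs Varga: Varga, 13–8.
Ahmed vs Varga: Varga, 16–5.
Kaur beats each of Weber, Kwan, Chen, Ahmed, Varga — Kaur is the Condorcet winner.

Kaur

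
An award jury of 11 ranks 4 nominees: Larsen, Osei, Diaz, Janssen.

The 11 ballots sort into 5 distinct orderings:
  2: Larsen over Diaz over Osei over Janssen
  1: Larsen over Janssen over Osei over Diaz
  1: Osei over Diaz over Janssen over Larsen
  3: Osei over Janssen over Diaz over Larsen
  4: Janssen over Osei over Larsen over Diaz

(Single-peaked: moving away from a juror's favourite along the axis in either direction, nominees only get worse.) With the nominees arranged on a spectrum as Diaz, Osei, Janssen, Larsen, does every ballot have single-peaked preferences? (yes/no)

no

Axis positions: Diaz=1, Osei=2, Janssen=3, Larsen=4.
Cluster 1: ranking walks positions 4-1-2-3; Diaz is ranked above Janssen even though Janssen lies between Diaz and the peak Larsen on the axis — preferences dip and rise again. Not single-peaked.
Cluster 2 (peak Larsen at position 4): ranking walks positions 4-3-2-1, expanding outward from the peak — single-peaked.
Cluster 3 (peak Osei at position 2): ranking walks positions 2-1-3-4, expanding outward from the peak — single-peaked.
Cluster 4 (peak Osei at position 2): ranking walks positions 2-3-1-4, expanding outward from the peak — single-peaked.
Cluster 5 (peak Janssen at position 3): ranking walks positions 3-2-4-1, expanding outward from the peak — single-peaked.
Cluster 1 violates single-peakedness, so the profile is not single-peaked on this axis.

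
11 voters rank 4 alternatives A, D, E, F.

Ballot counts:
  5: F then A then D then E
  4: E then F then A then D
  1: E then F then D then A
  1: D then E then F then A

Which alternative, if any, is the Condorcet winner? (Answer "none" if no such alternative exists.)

none

Pairwise majorities:
A vs D: 5+4 = 9 for A, 2 for D — A by 9–2.
A vs E: A is ranked higher on 5 ballots, E on 6. E wins 6–5.
A vs F: A is ranked higher on 0 ballots, F on 11. F wins 11–0.
D vs E: 5+1 = 6 for D, 5 for E — D by 6–5.
D vs F: 1 for D, 10 for F — F by 10–1.
E vs F: 6 to 5, E.
No alternative is unbeaten: A loses to E; D loses to A; E loses to D; F loses to E. In particular A → D → E → A is a majority cycle — no Condorcet winner exists.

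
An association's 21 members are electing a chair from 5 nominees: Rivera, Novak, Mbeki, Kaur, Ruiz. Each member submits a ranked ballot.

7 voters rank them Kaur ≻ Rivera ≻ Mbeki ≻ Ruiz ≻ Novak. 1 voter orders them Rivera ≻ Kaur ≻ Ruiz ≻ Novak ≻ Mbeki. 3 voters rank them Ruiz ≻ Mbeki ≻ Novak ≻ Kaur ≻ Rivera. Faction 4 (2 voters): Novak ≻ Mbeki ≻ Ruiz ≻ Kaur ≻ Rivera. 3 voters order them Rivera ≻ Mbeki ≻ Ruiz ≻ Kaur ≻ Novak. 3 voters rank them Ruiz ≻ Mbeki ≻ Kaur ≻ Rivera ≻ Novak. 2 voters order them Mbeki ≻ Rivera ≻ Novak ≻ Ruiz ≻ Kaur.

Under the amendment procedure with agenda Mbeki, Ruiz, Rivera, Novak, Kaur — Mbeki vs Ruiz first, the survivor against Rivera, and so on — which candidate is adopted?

Kaur

Round 1: Mbeki vs Ruiz — 14–7, Mbeki advances.
Round 2: Mbeki vs Rivera — 10–11, Rivera advances.
Round 3: Rivera vs Novak — 16–5, Rivera advances.
Round 4: Rivera vs Kaur — 6–15, Kaur advances.
The agenda winner is Kaur.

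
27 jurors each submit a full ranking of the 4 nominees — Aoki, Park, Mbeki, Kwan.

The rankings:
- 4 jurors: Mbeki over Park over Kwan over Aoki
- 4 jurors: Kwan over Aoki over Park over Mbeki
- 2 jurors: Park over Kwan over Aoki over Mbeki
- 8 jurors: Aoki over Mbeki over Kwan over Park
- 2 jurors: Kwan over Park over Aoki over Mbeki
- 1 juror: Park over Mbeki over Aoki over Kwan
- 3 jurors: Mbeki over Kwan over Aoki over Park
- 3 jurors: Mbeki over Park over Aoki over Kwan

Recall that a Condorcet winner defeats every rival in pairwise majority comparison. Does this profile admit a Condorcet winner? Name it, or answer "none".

none

Check each pair by majority over 27 ballots:
Aoki vs Park: Aoki is ranked higher on 4+8+3 = 15 ballots, Park on 12. Aoki wins 15–12.
Aoki vs Mbeki: Aoki preferred on 4+2+8+2 = 16 ballots; Aoki wins 16–11.
Aoki vs Kwan: Kwan, 15–12.
Park–Mbeki: Mbeki 18–9.
Park vs Kwan: Kwan wins 17–10.
Mbeki–Kwan: Mbeki 19–8.
Each nominee drops at least one matchup (Aoki loses to Kwan; Park loses to Aoki; Mbeki loses to Aoki; Kwan loses to Mbeki); the cycle Aoki beats Mbeki beats Kwan beats Aoki rules out a Condorcet winner.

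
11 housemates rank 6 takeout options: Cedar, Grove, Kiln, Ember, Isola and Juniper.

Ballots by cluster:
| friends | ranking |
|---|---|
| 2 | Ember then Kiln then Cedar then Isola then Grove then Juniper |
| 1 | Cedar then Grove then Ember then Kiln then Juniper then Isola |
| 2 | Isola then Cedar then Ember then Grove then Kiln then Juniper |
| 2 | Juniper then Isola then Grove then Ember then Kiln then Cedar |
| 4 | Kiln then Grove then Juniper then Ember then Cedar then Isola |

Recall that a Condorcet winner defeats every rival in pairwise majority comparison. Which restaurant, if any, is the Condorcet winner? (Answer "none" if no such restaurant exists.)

none

Pairwise majorities:
Cedar vs Grove: 2+1+2 = 5 for Cedar, 6 for Grove — Grove by 6–5.
Cedar vs Kiln: 1+2 = 3 for Cedar, 8 for Kiln — Kiln by 8–3.
Cedar vs Ember: Cedar preferred on 1+2 = 3 ballots; Ember wins 8–3.
Cedar vs Isola: Cedar preferred on 2+1+4 = 7 ballots; Cedar wins 7–4.
Cedar vs Juniper: Cedar preferred on 2+1+2 = 5 ballots; Juniper wins 6–5.
Grove vs Kiln: Grove preferred on 1+2+2 = 5 ballots; Kiln wins 6–5.
Grove vs Ember: 1+2+4 = 7 for Grove, 4 for Ember — Grove by 7–4.
Grove vs Isola: Grove preferred on 1+4 = 5 ballots; Isola wins 6–5.
Grove vs Juniper: Grove preferred on 2+1+2+4 = 9 ballots; Grove wins 9–2.
Kiln vs Ember: 4 for Kiln, 7 for Ember — Ember by 7–4.
Kiln vs Isola: Kiln preferred on 2+1+4 = 7 ballots; Kiln wins 7–4.
Kiln vs Juniper: 9 to 2, Kiln.
Ember vs Isola: 7 to 4, Ember.
Ember vs Juniper: Ember preferred on 2+1+2 = 5 ballots; Juniper wins 6–5.
Isola vs Juniper: Isola is ranked higher on 2+2 = 4 ballots, Juniper on 7. Juniper wins 7–4.
Each restaurant drops at least one matchup (Cedar loses to Grove; Grove loses to Kiln; Kiln loses to Ember; Ember loses to Grove; Isola loses to Cedar; Juniper loses to Grove); the cycle Cedar → Isola → Grove → Cedar rules out a Condorcet winner.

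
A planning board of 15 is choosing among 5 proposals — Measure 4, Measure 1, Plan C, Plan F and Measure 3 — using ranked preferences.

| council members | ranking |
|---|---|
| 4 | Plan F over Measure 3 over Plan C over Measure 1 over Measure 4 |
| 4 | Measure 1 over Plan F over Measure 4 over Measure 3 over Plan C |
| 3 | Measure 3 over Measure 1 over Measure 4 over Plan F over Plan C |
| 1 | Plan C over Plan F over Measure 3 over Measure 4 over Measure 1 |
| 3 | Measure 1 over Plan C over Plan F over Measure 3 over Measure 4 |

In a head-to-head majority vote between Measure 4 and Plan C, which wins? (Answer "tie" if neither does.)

Plan C

Ballots ranking Measure 4 above Plan C: 4 + 3 = 7.
Ballots ranking Plan C above Measure 4: 15 − 7 = 8.
Plan C wins the head-to-head 8–7.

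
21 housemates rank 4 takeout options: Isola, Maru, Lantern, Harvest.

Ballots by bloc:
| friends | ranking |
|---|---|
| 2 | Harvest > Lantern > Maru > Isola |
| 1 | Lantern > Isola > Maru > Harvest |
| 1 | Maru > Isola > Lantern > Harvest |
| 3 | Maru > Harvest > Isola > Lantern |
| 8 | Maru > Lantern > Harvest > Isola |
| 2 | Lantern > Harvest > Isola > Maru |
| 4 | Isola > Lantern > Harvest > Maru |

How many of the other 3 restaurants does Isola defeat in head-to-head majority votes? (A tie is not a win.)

Isola against each rival (21 friends):
Isola vs Maru: 1+2+4 = 7 for Isola, 14 for Maru — Maru by 14–7.
Isola–Lantern: Lantern 13–8.
Isola vs Harvest: Isola preferred on 1+1+4 = 6 ballots; Harvest wins 15–6.
Isola beats no one; loses to Maru, Lantern, Harvest — 0 pairwise wins.

0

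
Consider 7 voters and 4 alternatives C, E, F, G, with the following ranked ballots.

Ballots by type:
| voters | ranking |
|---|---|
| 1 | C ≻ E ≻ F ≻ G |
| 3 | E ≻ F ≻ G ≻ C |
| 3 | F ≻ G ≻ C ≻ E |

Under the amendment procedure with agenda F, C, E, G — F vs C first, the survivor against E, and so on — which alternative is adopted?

E

Round 1: F vs C — 6–1, F advances.
Round 2: F vs E — 3–4, E advances.
Round 3: E vs G — 4–3, E advances.
E survives the agenda.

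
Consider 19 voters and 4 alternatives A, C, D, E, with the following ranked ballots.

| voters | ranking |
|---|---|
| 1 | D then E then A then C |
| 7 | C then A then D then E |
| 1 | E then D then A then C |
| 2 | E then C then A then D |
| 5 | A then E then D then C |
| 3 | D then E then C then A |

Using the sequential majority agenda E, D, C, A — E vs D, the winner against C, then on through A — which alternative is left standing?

A

Round 1: E vs D — 8–11, D advances.
Round 2: D vs C — 10–9, D advances.
Round 3: D vs A — 5–14, A advances.
The agenda winner is A.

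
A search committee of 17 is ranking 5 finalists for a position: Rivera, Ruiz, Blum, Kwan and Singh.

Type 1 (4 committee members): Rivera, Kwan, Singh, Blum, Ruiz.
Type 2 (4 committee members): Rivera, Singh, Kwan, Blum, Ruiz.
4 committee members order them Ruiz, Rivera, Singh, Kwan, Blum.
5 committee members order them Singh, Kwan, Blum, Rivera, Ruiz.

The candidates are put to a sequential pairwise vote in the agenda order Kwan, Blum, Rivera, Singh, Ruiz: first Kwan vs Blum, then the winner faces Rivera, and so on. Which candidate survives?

Round 1: Kwan vs Blum — 17–0, Kwan advances.
Round 2: Kwan vs Rivera — 5–12, Rivera advances.
Round 3: Rivera vs Singh — 12–5, Rivera advances.
Round 4: Rivera vs Ruiz — 13–4, Rivera advances.
Rivera survives the agenda.

Rivera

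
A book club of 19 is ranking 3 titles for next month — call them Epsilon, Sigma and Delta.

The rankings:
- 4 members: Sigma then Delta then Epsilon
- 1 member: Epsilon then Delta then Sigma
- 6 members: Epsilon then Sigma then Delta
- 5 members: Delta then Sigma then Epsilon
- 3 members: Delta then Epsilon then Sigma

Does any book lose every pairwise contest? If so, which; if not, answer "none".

none

Pairwise majorities:
Epsilon vs Sigma: Epsilon is ranked higher on 1+6+3 = 10 ballots, Sigma on 9. Epsilon wins 10–9.
Epsilon vs Delta: Delta wins 12–7.
Sigma vs Delta: Sigma preferred on 4+6 = 10 ballots; Sigma wins 10–9.
Every book wins at least one matchup (Epsilon beats Sigma; Sigma beats Delta; Delta beats Epsilon), so there is no Condorcet loser.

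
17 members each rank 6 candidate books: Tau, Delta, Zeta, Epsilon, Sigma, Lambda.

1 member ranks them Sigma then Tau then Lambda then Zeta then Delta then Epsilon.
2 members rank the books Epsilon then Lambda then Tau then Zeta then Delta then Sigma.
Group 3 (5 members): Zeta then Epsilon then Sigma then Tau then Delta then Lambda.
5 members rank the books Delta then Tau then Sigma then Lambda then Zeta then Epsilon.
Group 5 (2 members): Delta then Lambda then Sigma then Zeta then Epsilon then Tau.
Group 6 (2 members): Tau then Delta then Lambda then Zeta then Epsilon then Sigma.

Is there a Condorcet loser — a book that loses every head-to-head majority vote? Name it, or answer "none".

none

Pairwise majorities:
Tau vs Delta: Tau wins 10–7.
Tau vs Zeta: 10 to 7, Tau.
Tau vs Epsilon: Tau preferred on 1+5+2 = 8 ballots; Epsilon wins 9–8.
Tau–Sigma: Tau 9–8.
Tau vs Lambda: 1+5+5+2 = 13 for Tau, 4 for Lambda — Tau by 13–4.
Delta vs Zeta: Delta, 9–8.
Delta vs Epsilon: Delta preferred on 1+5+2+2 = 10 ballots; Delta wins 10–7.
Delta–Sigma: Delta 11–6.
Delta vs Lambda: Delta is ranked higher on 5+5+2+2 = 14 ballots, Lambda on 3. Delta wins 14–3.
Zeta vs Epsilon: Zeta, 15–2.
Zeta vs Sigma: Zeta, 9–8.
Zeta vs Lambda: 5 to 12, Lambda.
Epsilon–Sigma: Epsilon 9–8.
Epsilon–Lambda: Lambda 10–7.
Sigma vs Lambda: Sigma wins 11–6.
Each book has at least one pairwise win (Tau beats Delta; Delta beats Zeta; Zeta beats Epsilon; Epsilon beats Tau; Sigma beats Lambda; Lambda beats Zeta) — no Condorcet loser.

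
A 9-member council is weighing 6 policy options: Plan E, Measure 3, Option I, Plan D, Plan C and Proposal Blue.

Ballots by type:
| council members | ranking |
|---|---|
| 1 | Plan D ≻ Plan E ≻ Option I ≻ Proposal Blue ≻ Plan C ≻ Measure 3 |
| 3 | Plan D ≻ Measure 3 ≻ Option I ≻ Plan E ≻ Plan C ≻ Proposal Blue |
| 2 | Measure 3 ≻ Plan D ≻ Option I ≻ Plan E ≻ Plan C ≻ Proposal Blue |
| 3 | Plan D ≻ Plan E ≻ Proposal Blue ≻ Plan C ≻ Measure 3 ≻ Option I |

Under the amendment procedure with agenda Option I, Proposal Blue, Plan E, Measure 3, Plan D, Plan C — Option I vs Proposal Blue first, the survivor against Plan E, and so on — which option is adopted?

Plan D

Round 1: Option I vs Proposal Blue — 6–3, Option I advances.
Round 2: Option I vs Plan E — 5–4, Option I advances.
Round 3: Option I vs Measure 3 — 1–8, Measure 3 advances.
Round 4: Measure 3 vs Plan D — 2–7, Plan D advances.
Round 5: Plan D vs Plan C — 9–0, Plan D advances.
Plan D survives the agenda.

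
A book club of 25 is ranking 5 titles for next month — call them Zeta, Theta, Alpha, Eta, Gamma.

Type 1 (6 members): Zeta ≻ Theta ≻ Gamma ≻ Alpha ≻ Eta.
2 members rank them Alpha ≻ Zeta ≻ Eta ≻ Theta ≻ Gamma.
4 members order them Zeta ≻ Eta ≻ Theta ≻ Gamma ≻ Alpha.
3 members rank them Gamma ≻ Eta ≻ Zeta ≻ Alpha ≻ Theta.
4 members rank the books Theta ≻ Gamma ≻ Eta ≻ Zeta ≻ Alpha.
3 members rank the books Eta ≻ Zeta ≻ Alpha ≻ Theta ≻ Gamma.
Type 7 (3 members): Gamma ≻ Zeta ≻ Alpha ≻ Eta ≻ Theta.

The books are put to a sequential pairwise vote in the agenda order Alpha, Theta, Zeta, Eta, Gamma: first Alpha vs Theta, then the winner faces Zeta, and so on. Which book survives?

Round 1: Alpha vs Theta — 11–14, Theta advances.
Round 2: Theta vs Zeta — 4–21, Zeta advances.
Round 3: Zeta vs Eta — 15–10, Zeta advances.
Round 4: Zeta vs Gamma — 15–10, Zeta advances.
The agenda winner is Zeta.

Zeta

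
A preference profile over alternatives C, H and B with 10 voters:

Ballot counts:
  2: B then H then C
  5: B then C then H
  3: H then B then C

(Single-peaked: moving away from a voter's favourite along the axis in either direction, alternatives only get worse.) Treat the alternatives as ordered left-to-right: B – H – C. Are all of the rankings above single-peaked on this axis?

no

Axis positions: B=1, H=2, C=3.
Faction 1 (peak B at position 1): ranking walks positions 1-2-3, expanding outward from the peak — single-peaked.
Faction 2: ranking walks positions 1-3-2; C is ranked above H even though H lies between C and the peak B on the axis — preferences dip and rise again. Not single-peaked.
Faction 3 (peak H at position 2): ranking walks positions 2-1-3, expanding outward from the peak — single-peaked.
Faction 2 violates single-peakedness, so the profile is not single-peaked on this axis.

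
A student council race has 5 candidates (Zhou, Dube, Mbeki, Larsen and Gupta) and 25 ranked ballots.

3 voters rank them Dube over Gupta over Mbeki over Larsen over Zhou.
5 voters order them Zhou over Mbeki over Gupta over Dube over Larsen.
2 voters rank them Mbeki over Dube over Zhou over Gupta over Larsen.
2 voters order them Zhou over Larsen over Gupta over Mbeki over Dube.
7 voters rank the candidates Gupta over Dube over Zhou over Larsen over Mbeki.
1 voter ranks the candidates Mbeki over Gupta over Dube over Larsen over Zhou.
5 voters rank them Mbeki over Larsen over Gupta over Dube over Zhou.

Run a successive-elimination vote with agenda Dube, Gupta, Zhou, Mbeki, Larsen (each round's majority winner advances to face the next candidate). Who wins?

Mbeki

Round 1: Dube vs Gupta — 5–20, Gupta advances.
Round 2: Gupta vs Zhou — 16–9, Gupta advances.
Round 3: Gupta vs Mbeki — 12–13, Mbeki advances.
Round 4: Mbeki vs Larsen — 16–9, Mbeki advances.
The agenda winner is Mbeki.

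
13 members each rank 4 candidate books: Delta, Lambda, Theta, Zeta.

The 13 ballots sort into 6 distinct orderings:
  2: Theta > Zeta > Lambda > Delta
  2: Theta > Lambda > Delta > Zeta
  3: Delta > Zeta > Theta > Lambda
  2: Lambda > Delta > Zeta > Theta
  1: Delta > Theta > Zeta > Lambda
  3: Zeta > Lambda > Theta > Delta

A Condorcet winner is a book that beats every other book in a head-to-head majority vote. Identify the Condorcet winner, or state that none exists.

none

Check each pair by majority over 13 ballots:
Delta–Lambda: Lambda 9–4.
Delta vs Theta: Theta wins 7–6.
Delta vs Zeta: 2+3+2+1 = 8 for Delta, 5 for Zeta — Delta by 8–5.
Lambda vs Theta: 2+3 = 5 for Lambda, 8 for Theta — Theta by 8–5.
Lambda–Zeta: Zeta 9–4.
Theta vs Zeta: Zeta, 8–5.
Every book loses at least once (Delta loses to Lambda; Lambda loses to Theta; Theta loses to Zeta; Zeta loses to Delta). The majority relation contains the cycle Delta > Zeta > Lambda > Delta, so there is no Condorcet winner.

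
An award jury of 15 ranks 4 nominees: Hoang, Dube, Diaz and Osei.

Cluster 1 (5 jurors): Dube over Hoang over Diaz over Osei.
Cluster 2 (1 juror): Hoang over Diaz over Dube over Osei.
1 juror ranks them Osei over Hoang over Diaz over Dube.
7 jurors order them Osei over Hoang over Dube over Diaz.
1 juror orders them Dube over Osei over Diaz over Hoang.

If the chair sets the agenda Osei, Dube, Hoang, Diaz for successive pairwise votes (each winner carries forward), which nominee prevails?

Round 1: Osei vs Dube — 8–7, Osei advances.
Round 2: Osei vs Hoang — 9–6, Osei advances.
Round 3: Osei vs Diaz — 9–6, Osei advances.
The agenda winner is Osei.

Osei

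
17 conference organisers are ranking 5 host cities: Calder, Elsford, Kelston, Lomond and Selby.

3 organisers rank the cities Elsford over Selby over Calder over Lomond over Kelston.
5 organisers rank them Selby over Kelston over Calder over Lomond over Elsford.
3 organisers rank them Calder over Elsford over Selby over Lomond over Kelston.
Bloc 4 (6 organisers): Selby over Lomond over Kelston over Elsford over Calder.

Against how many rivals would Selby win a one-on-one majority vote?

4

Selby against each rival (17 organisers):
Selby vs Calder: Selby, 14–3.
Selby vs Elsford: Selby preferred on 5+6 = 11 ballots; Selby wins 11–6.
Selby vs Kelston: Selby wins 17–0.
Selby vs Lomond: Selby wins 17–0.
Selby beats Calder, Elsford, Kelston, Lomond — 4 pairwise wins.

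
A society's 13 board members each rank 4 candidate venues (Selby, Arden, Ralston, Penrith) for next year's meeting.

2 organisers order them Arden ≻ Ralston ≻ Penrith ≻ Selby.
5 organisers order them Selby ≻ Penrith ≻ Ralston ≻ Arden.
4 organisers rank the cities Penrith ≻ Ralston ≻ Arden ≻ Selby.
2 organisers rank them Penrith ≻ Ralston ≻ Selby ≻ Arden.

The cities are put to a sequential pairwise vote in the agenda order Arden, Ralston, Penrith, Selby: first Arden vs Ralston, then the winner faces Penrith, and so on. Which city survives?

Round 1: Arden vs Ralston — 2–11, Ralston advances.
Round 2: Ralston vs Penrith — 2–11, Penrith advances.
Round 3: Penrith vs Selby — 8–5, Penrith advances.
The agenda winner is Penrith.

Penrith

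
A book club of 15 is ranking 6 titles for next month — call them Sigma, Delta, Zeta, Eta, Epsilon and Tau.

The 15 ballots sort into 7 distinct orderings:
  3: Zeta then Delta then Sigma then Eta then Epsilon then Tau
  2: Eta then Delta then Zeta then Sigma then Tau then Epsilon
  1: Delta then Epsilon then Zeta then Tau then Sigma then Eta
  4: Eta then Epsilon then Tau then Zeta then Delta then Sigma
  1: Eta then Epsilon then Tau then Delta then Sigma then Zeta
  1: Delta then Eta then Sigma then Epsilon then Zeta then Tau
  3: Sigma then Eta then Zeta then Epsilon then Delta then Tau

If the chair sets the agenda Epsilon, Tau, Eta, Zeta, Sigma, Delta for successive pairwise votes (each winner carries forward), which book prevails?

Eta

Round 1: Epsilon vs Tau — 13–2, Epsilon advances.
Round 2: Epsilon vs Eta — 1–14, Eta advances.
Round 3: Eta vs Zeta — 11–4, Eta advances.
Round 4: Eta vs Sigma — 8–7, Eta advances.
Round 5: Eta vs Delta — 10–5, Eta advances.
The agenda winner is Eta.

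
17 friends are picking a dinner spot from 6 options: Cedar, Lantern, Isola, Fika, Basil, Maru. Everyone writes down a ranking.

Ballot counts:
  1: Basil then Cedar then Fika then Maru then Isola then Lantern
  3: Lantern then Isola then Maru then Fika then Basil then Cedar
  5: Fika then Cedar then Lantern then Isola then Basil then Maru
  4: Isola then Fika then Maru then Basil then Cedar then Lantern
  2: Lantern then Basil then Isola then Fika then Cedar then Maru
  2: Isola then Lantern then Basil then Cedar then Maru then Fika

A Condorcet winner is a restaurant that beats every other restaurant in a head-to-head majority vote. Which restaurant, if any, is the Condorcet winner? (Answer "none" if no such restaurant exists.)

none

Head-to-head results (17 friends):
Cedar vs Lantern: Cedar is ranked higher on 1+5+4 = 10 ballots, Lantern on 7. Cedar wins 10–7.
Cedar vs Isola: 6 to 11, Isola.
Cedar vs Fika: 3 to 14, Fika.
Cedar vs Basil: 5 for Cedar, 12 for Basil — Basil by 12–5.
Cedar vs Maru: Cedar preferred on 1+5+2+2 = 10 ballots; Cedar wins 10–7.
Lantern vs Isola: Lantern preferred on 3+5+2 = 10 ballots; Lantern wins 10–7.
Lantern vs Fika: 3+2+2 = 7 for Lantern, 10 for Fika — Fika by 10–7.
Lantern vs Basil: 3+5+2+2 = 12 for Lantern, 5 for Basil — Lantern by 12–5.
Lantern vs Maru: Lantern preferred on 3+5+2+2 = 12 ballots; Lantern wins 12–5.
Isola vs Fika: 11 to 6, Isola.
Isola vs Basil: 3+5+4+2 = 14 for Isola, 3 for Basil — Isola by 14–3.
Isola vs Maru: Isola preferred on 3+5+4+2+2 = 16 ballots; Isola wins 16–1.
Fika vs Basil: Fika preferred on 3+5+4 = 12 ballots; Fika wins 12–5.
Fika vs Maru: Fika is ranked higher on 1+5+4+2 = 12 ballots, Maru on 5. Fika wins 12–5.
Basil vs Maru: Basil preferred on 1+5+2+2 = 10 ballots; Basil wins 10–7.
Each restaurant drops at least one matchup (Cedar loses to Isola; Lantern loses to Cedar; Isola loses to Lantern; Fika loses to Isola; Basil loses to Lantern; Maru loses to Cedar); the cycle Cedar beats Lantern beats Isola beats Cedar rules out a Condorcet winner.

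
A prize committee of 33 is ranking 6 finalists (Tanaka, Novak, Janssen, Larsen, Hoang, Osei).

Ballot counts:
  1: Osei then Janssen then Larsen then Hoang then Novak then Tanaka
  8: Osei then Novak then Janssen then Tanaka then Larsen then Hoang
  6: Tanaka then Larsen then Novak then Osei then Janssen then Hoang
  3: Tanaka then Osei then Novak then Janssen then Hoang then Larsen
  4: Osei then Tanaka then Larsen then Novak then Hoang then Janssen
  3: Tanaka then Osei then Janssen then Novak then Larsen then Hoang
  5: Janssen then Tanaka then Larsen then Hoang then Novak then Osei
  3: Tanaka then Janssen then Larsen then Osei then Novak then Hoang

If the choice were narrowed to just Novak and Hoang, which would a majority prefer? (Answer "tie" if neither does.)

Ballots ranking Novak above Hoang: 8 + 6 + 3 + 4 + 3 + 3 = 27.
Ballots ranking Hoang above Novak: 33 − 27 = 6.
Novak wins the head-to-head 27–6.

Novak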